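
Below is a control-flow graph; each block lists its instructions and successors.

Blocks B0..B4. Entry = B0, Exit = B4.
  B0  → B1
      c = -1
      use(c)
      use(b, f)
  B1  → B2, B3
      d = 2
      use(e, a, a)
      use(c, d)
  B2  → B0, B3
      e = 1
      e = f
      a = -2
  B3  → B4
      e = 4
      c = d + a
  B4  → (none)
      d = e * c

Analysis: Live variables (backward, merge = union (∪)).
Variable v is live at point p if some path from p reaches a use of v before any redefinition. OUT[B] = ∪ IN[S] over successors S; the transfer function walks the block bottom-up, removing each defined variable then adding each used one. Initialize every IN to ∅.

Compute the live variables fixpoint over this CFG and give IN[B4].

Answer: {c, e}

Working:
Per-block solution:
  B0:   IN={a, b, e, f}   OUT={a, b, c, e, f}
  B1:   IN={a, b, c, e, f}   OUT={a, b, d, f}
  B2:   IN={b, d, f}   OUT={a, b, d, e, f}
  B3:   IN={a, d}   OUT={c, e}
  B4:   IN={c, e}   OUT={}

B4 is the boundary node: OUT[B4] = {}
Applying B4's transfer function to that OUT value gives IN[B4] (row B4 above).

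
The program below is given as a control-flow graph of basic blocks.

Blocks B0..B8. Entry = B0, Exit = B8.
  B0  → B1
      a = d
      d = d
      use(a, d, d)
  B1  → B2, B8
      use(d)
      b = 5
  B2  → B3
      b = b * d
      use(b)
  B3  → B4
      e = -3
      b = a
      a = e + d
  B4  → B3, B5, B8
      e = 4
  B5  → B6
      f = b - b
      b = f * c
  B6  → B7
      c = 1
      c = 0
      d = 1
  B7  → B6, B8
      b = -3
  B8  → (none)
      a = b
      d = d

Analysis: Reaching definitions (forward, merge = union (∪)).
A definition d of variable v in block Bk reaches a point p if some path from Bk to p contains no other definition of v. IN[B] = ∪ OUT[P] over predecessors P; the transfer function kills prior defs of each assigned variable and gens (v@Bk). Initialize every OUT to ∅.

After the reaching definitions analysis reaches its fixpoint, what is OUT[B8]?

Converged values:
  B0:  IN={}  OUT={a@B0, d@B0}
  B1:  IN={a@B0, d@B0}  OUT={a@B0, b@B1, d@B0}
  B2:  IN={a@B0, b@B1, d@B0}  OUT={a@B0, b@B2, d@B0}
  B3:  IN={a@B0, a@B3, b@B2, b@B3, d@B0, e@B4}  OUT={a@B3, b@B3, d@B0, e@B3}
  B4:  IN={a@B3, b@B3, d@B0, e@B3}  OUT={a@B3, b@B3, d@B0, e@B4}
  B5:  IN={a@B3, b@B3, d@B0, e@B4}  OUT={a@B3, b@B5, d@B0, e@B4, f@B5}
  B6:  IN={a@B3, b@B5, b@B7, c@B6, d@B0, d@B6, e@B4, f@B5}  OUT={a@B3, b@B5, b@B7, c@B6, d@B6, e@B4, f@B5}
  B7:  IN={a@B3, b@B5, b@B7, c@B6, d@B6, e@B4, f@B5}  OUT={a@B3, b@B7, c@B6, d@B6, e@B4, f@B5}
  B8:  IN={a@B0, a@B3, b@B1, b@B3, b@B7, c@B6, d@B0, d@B6, e@B4, f@B5}  OUT={a@B8, b@B1, b@B3, b@B7, c@B6, d@B8, e@B4, f@B5}

Merge at B8: IN[B8] = OUT[B1] ⊔ OUT[B4] ⊔ OUT[B7] = {a@B0, a@B3, b@B1, b@B3, b@B7, c@B6, d@B0, d@B6, e@B4, f@B5}
Applying B8's transfer function to that IN value gives OUT[B8] (row B8 above).

Answer: {a@B8, b@B1, b@B3, b@B7, c@B6, d@B8, e@B4, f@B5}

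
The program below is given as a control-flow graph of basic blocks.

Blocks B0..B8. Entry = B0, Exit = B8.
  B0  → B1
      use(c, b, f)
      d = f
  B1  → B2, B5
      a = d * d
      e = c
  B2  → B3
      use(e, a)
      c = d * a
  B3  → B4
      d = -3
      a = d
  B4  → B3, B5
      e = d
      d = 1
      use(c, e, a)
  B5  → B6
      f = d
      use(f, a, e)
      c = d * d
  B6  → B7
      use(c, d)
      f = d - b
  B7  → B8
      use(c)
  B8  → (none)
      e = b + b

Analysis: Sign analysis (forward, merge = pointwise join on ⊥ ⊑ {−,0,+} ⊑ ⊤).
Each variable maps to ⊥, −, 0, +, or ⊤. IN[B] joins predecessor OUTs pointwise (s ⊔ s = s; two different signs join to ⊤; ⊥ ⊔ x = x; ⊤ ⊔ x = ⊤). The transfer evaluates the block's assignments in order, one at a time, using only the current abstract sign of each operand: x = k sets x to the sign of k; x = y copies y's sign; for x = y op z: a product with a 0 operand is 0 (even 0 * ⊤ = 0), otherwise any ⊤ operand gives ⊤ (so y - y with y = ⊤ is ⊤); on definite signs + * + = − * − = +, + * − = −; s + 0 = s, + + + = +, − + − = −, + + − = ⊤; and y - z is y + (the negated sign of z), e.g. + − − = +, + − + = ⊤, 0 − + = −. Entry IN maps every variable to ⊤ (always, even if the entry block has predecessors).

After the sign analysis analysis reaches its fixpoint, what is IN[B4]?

Answer: {a: -, b: ⊤, c: ⊤, d: -, e: ⊤, f: ⊤}

Working:
Per-block solution:
  B0:   IN=(all ⊤)   OUT=(all ⊤)
  B1:   IN=(all ⊤)   OUT=(all ⊤)
  B2:   IN=(all ⊤)   OUT=(all ⊤)
  B3:   IN=(all ⊤)   OUT={a:-, d:-; rest ⊤}
  B4:   IN={a:-, d:-; rest ⊤}   OUT={a:-, d:+, e:-; rest ⊤}
  B5:   IN=(all ⊤)   OUT=(all ⊤)
  B6:   IN=(all ⊤)   OUT=(all ⊤)
  B7:   IN=(all ⊤)   OUT=(all ⊤)
  B8:   IN=(all ⊤)   OUT=(all ⊤)

Merge at B4: IN[B4] = OUT[B3] = {a: -, b: ⊤, c: ⊤, d: -, e: ⊤, f: ⊤}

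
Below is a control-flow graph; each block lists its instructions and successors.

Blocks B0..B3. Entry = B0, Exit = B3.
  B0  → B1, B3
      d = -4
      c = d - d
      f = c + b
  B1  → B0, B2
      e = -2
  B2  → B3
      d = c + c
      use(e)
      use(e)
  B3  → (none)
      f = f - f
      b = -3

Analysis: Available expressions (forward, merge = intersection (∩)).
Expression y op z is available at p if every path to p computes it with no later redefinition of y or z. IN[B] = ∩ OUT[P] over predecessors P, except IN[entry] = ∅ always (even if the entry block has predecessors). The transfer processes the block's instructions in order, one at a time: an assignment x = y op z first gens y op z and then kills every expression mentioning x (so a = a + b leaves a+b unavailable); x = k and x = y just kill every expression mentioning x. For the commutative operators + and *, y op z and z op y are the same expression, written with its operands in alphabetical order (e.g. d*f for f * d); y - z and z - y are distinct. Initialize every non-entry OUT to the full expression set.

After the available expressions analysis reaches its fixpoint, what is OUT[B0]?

Per-block solution:
  B0: | IN={} | OUT={b+c, d-d}
  B1: | IN={b+c, d-d} | OUT={b+c, d-d}
  B2: | IN={b+c, d-d} | OUT={b+c, c+c}
  B3: | IN={b+c} | OUT={}

Merge at B0 (entry node, so the boundary value {} is joined with the incoming edge(s)): IN[B0] = {} ∩ OUT[B1] = {}
Applying B0's transfer function to that IN value gives OUT[B0] (row B0 above).

Answer: {b+c, d-d}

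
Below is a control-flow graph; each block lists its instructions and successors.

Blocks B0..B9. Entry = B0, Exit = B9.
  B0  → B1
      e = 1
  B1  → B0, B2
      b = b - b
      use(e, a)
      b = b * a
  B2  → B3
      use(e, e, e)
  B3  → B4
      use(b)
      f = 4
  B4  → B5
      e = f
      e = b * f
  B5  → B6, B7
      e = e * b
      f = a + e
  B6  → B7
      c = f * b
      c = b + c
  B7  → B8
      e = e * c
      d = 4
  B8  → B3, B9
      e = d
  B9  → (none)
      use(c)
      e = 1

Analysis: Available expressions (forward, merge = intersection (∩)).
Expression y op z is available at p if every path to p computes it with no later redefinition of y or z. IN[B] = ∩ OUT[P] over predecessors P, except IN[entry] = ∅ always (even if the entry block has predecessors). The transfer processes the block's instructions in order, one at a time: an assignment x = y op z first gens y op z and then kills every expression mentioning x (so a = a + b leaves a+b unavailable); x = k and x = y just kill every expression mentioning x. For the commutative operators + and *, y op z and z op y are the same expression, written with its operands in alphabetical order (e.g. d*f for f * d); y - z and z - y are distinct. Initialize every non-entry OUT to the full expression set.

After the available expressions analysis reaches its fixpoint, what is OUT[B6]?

Answer: {a+e, b*f}

Trace:
Fixpoint table:
  B0: | IN={} | OUT={}
  B1: | IN={} | OUT={}
  B2: | IN={} | OUT={}
  B3: | IN={} | OUT={}
  B4: | IN={} | OUT={b*f}
  B5: | IN={b*f} | OUT={a+e}
  B6: | IN={a+e} | OUT={a+e, b*f}
  B7: | IN={a+e} | OUT={}
  B8: | IN={} | OUT={}
  B9: | IN={} | OUT={}

Merge at B6: IN[B6] = OUT[B5] = {a+e}
Applying B6's transfer function to that IN value gives OUT[B6] (row B6 above).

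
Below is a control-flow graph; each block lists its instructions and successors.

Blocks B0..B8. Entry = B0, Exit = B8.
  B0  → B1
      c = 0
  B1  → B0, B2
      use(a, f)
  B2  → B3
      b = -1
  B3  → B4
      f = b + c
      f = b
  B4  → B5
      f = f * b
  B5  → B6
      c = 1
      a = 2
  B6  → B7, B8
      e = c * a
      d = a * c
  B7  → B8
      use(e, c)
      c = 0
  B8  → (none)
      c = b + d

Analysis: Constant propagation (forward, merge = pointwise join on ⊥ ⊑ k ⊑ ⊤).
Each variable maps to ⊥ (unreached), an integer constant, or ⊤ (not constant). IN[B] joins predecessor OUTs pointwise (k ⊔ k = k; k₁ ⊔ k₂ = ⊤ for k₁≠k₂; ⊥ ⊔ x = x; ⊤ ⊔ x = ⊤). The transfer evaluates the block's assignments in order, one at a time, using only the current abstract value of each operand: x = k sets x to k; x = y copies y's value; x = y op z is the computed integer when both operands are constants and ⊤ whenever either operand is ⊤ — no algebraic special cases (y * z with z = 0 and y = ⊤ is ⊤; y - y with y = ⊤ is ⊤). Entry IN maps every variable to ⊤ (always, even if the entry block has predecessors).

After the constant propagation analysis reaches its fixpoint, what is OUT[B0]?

Per-block solution:
  B0:  IN=(all ⊤)  OUT={c:0; rest ⊤}
  B1:  IN={c:0; rest ⊤}  OUT={c:0; rest ⊤}
  B2:  IN={c:0; rest ⊤}  OUT={b:-1, c:0; rest ⊤}
  B3:  IN={b:-1, c:0; rest ⊤}  OUT={b:-1, c:0, f:-1; rest ⊤}
  B4:  IN={b:-1, c:0, f:-1; rest ⊤}  OUT={b:-1, c:0, f:1; rest ⊤}
  B5:  IN={b:-1, c:0, f:1; rest ⊤}  OUT={a:2, b:-1, c:1, f:1; rest ⊤}
  B6:  IN={a:2, b:-1, c:1, f:1; rest ⊤}  OUT={a:2, b:-1, c:1, d:2, e:2, f:1; rest ⊤}
  B7:  IN={a:2, b:-1, c:1, d:2, e:2, f:1; rest ⊤}  OUT={a:2, b:-1, c:0, d:2, e:2, f:1; rest ⊤}
  B8:  IN={a:2, b:-1, d:2, e:2, f:1; rest ⊤}  OUT={a:2, b:-1, c:1, d:2, e:2, f:1; rest ⊤}

Merge at B0 (entry node, so the boundary value (all ⊤) is joined with the incoming edge(s)): IN[B0] = (all ⊤) ⊔ OUT[B1] = {a: ⊤, b: ⊤, c: ⊤, d: ⊤, e: ⊤, f: ⊤}
Applying B0's transfer function to that IN value gives OUT[B0] (row B0 above).

Answer: {a: ⊤, b: ⊤, c: 0, d: ⊤, e: ⊤, f: ⊤}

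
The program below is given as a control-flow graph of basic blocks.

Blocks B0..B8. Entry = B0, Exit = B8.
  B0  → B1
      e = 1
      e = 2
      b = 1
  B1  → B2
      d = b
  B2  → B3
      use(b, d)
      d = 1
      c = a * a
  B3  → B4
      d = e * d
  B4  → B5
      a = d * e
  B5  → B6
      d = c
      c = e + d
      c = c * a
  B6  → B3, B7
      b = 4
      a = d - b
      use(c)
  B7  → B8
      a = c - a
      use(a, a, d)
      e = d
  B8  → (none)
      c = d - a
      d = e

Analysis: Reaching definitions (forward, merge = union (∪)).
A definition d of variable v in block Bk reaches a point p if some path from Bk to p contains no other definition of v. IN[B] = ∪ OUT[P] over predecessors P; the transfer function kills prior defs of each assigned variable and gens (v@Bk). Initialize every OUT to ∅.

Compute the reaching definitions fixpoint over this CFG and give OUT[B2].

Answer: {b@B0, c@B2, d@B2, e@B0}

Working:
Fixpoint table:
  B0: | IN={} | OUT={b@B0, e@B0}
  B1: | IN={b@B0, e@B0} | OUT={b@B0, d@B1, e@B0}
  B2: | IN={b@B0, d@B1, e@B0} | OUT={b@B0, c@B2, d@B2, e@B0}
  B3: | IN={a@B6, b@B0, b@B6, c@B2, c@B5, d@B2, d@B5, e@B0} | OUT={a@B6, b@B0, b@B6, c@B2, c@B5, d@B3, e@B0}
  B4: | IN={a@B6, b@B0, b@B6, c@B2, c@B5, d@B3, e@B0} | OUT={a@B4, b@B0, b@B6, c@B2, c@B5, d@B3, e@B0}
  B5: | IN={a@B4, b@B0, b@B6, c@B2, c@B5, d@B3, e@B0} | OUT={a@B4, b@B0, b@B6, c@B5, d@B5, e@B0}
  B6: | IN={a@B4, b@B0, b@B6, c@B5, d@B5, e@B0} | OUT={a@B6, b@B6, c@B5, d@B5, e@B0}
  B7: | IN={a@B6, b@B6, c@B5, d@B5, e@B0} | OUT={a@B7, b@B6, c@B5, d@B5, e@B7}
  B8: | IN={a@B7, b@B6, c@B5, d@B5, e@B7} | OUT={a@B7, b@B6, c@B8, d@B8, e@B7}

Merge at B2: IN[B2] = OUT[B1] = {b@B0, d@B1, e@B0}
Applying B2's transfer function to that IN value gives OUT[B2] (row B2 above).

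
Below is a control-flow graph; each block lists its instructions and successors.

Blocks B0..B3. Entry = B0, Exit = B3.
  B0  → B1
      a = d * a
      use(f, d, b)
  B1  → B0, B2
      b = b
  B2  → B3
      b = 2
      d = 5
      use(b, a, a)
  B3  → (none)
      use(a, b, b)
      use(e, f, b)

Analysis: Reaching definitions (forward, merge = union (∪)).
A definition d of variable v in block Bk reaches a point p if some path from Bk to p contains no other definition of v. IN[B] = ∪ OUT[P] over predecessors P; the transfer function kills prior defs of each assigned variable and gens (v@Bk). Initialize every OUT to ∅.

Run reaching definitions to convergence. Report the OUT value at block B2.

Answer: {a@B0, b@B2, d@B2}

Derivation:
Per-block solution:
  B0:  IN={a@B0, b@B1}  OUT={a@B0, b@B1}
  B1:  IN={a@B0, b@B1}  OUT={a@B0, b@B1}
  B2:  IN={a@B0, b@B1}  OUT={a@B0, b@B2, d@B2}
  B3:  IN={a@B0, b@B2, d@B2}  OUT={a@B0, b@B2, d@B2}

Merge at B2: IN[B2] = OUT[B1] = {a@B0, b@B1}
Applying B2's transfer function to that IN value gives OUT[B2] (row B2 above).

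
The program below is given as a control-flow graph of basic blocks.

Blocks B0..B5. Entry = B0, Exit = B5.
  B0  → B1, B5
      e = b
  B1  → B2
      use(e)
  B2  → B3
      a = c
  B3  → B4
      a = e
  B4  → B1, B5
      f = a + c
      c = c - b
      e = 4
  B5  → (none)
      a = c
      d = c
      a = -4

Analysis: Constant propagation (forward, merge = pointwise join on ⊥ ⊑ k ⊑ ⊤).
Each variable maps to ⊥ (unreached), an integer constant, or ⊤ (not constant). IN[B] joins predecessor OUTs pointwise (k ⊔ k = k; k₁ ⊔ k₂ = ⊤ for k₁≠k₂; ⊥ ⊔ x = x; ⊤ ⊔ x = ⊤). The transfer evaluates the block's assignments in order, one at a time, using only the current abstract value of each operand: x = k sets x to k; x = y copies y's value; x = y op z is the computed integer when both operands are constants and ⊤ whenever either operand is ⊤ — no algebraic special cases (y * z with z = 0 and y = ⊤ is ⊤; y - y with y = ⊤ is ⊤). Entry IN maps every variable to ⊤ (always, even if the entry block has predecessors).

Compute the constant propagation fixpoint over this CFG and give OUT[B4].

Answer: {a: ⊤, b: ⊤, c: ⊤, d: ⊤, e: 4, f: ⊤}

Derivation:
Fixpoint table:
  B0: | IN=(all ⊤) | OUT=(all ⊤)
  B1: | IN=(all ⊤) | OUT=(all ⊤)
  B2: | IN=(all ⊤) | OUT=(all ⊤)
  B3: | IN=(all ⊤) | OUT=(all ⊤)
  B4: | IN=(all ⊤) | OUT={e:4; rest ⊤}
  B5: | IN=(all ⊤) | OUT={a:-4; rest ⊤}

Merge at B4: IN[B4] = OUT[B3] = {a: ⊤, b: ⊤, c: ⊤, d: ⊤, e: ⊤, f: ⊤}
Applying B4's transfer function to that IN value gives OUT[B4] (row B4 above).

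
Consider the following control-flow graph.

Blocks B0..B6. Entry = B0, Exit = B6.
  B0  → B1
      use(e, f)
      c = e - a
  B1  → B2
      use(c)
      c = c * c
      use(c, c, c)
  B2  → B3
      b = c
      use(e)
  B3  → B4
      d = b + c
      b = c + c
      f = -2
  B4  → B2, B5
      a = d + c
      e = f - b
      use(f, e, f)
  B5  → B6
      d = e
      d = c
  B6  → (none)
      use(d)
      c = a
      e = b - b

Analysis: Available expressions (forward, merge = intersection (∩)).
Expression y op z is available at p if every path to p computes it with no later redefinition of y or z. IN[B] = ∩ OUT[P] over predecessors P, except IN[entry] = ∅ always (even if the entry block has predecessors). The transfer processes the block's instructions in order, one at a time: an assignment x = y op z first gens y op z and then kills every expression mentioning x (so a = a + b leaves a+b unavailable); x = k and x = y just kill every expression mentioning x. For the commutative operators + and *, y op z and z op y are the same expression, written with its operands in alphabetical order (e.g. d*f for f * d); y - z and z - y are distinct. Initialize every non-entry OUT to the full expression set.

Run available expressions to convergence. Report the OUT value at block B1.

Per-block solution:
  B0:   IN={}   OUT={e-a}
  B1:   IN={e-a}   OUT={e-a}
  B2:   IN={}   OUT={}
  B3:   IN={}   OUT={c+c}
  B4:   IN={c+c}   OUT={c+c, c+d, f-b}
  B5:   IN={c+c, c+d, f-b}   OUT={c+c, f-b}
  B6:   IN={c+c, f-b}   OUT={b-b, f-b}

Merge at B1: IN[B1] = OUT[B0] = {e-a}
Applying B1's transfer function to that IN value gives OUT[B1] (row B1 above).

Answer: {e-a}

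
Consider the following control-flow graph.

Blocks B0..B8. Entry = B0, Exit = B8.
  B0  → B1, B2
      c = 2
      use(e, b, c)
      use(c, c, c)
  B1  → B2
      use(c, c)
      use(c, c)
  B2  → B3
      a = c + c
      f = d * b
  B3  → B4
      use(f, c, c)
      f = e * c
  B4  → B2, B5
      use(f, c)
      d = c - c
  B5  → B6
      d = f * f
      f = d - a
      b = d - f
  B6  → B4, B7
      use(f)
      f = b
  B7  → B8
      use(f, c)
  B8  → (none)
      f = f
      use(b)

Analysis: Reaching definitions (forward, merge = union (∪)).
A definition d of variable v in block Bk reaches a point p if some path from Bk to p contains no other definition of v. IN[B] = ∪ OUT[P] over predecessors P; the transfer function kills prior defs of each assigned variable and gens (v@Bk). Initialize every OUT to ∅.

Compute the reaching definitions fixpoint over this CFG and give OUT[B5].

Answer: {a@B2, b@B5, c@B0, d@B5, f@B5}

Derivation:
Converged values:
  B0:  IN={}  OUT={c@B0}
  B1:  IN={c@B0}  OUT={c@B0}
  B2:  IN={a@B2, b@B5, c@B0, d@B4, f@B3, f@B6}  OUT={a@B2, b@B5, c@B0, d@B4, f@B2}
  B3:  IN={a@B2, b@B5, c@B0, d@B4, f@B2}  OUT={a@B2, b@B5, c@B0, d@B4, f@B3}
  B4:  IN={a@B2, b@B5, c@B0, d@B4, d@B5, f@B3, f@B6}  OUT={a@B2, b@B5, c@B0, d@B4, f@B3, f@B6}
  B5:  IN={a@B2, b@B5, c@B0, d@B4, f@B3, f@B6}  OUT={a@B2, b@B5, c@B0, d@B5, f@B5}
  B6:  IN={a@B2, b@B5, c@B0, d@B5, f@B5}  OUT={a@B2, b@B5, c@B0, d@B5, f@B6}
  B7:  IN={a@B2, b@B5, c@B0, d@B5, f@B6}  OUT={a@B2, b@B5, c@B0, d@B5, f@B6}
  B8:  IN={a@B2, b@B5, c@B0, d@B5, f@B6}  OUT={a@B2, b@B5, c@B0, d@B5, f@B8}

Merge at B5: IN[B5] = OUT[B4] = {a@B2, b@B5, c@B0, d@B4, f@B3, f@B6}
Applying B5's transfer function to that IN value gives OUT[B5] (row B5 above).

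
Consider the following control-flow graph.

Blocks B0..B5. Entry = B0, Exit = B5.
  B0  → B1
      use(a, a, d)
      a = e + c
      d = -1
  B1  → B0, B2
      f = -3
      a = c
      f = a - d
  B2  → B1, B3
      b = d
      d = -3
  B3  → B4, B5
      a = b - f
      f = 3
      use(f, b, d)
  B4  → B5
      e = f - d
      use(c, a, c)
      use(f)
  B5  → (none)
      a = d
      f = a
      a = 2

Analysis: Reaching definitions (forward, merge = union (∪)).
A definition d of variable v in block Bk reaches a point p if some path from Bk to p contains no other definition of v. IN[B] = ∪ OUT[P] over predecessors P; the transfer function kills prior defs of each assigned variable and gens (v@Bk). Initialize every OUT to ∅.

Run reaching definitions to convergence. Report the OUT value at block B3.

Per-block solution:
  B0:   IN={a@B1, b@B2, d@B0, d@B2, f@B1}   OUT={a@B0, b@B2, d@B0, f@B1}
  B1:   IN={a@B0, a@B1, b@B2, d@B0, d@B2, f@B1}   OUT={a@B1, b@B2, d@B0, d@B2, f@B1}
  B2:   IN={a@B1, b@B2, d@B0, d@B2, f@B1}   OUT={a@B1, b@B2, d@B2, f@B1}
  B3:   IN={a@B1, b@B2, d@B2, f@B1}   OUT={a@B3, b@B2, d@B2, f@B3}
  B4:   IN={a@B3, b@B2, d@B2, f@B3}   OUT={a@B3, b@B2, d@B2, e@B4, f@B3}
  B5:   IN={a@B3, b@B2, d@B2, e@B4, f@B3}   OUT={a@B5, b@B2, d@B2, e@B4, f@B5}

Merge at B3: IN[B3] = OUT[B2] = {a@B1, b@B2, d@B2, f@B1}
Applying B3's transfer function to that IN value gives OUT[B3] (row B3 above).

Answer: {a@B3, b@B2, d@B2, f@B3}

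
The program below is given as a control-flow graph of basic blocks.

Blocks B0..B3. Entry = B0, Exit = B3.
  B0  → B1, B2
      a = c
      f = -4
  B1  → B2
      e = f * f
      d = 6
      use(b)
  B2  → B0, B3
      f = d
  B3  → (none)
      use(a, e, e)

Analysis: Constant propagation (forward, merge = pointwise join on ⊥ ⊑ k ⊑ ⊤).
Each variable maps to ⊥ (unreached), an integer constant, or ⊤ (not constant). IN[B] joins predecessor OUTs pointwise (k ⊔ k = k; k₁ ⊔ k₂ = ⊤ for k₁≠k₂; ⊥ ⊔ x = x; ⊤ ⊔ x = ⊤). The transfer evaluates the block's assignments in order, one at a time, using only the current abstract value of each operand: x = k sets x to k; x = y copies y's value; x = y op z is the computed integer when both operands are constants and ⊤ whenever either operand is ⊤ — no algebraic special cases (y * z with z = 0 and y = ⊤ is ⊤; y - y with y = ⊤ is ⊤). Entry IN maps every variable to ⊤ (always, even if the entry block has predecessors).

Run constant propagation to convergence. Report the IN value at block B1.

Per-block solution:
  B0:  IN=(all ⊤)  OUT={f:-4; rest ⊤}
  B1:  IN={f:-4; rest ⊤}  OUT={d:6, e:16, f:-4; rest ⊤}
  B2:  IN={f:-4; rest ⊤}  OUT=(all ⊤)
  B3:  IN=(all ⊤)  OUT=(all ⊤)

Merge at B1: IN[B1] = OUT[B0] = {a: ⊤, b: ⊤, c: ⊤, d: ⊤, e: ⊤, f: -4}

Answer: {a: ⊤, b: ⊤, c: ⊤, d: ⊤, e: ⊤, f: -4}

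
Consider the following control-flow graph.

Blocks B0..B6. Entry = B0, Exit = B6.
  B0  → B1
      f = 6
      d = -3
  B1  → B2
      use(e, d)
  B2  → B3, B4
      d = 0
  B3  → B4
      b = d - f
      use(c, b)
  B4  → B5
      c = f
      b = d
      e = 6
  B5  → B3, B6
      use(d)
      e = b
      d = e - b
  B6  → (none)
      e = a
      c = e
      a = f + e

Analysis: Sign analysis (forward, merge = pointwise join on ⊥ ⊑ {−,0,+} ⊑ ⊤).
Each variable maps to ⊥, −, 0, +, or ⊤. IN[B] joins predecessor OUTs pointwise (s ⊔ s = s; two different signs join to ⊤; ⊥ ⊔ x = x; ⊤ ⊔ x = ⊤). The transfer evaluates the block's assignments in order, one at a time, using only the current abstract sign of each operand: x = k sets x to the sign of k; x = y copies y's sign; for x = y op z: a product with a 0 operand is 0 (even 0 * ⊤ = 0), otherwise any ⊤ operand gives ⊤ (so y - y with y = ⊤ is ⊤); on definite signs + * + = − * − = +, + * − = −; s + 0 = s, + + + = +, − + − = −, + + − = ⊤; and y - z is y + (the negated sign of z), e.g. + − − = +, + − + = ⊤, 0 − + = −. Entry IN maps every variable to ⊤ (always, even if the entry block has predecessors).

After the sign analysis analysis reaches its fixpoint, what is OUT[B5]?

Converged values:
  B0:   IN=(all ⊤)   OUT={d:-, f:+; rest ⊤}
  B1:   IN={d:-, f:+; rest ⊤}   OUT={d:-, f:+; rest ⊤}
  B2:   IN={d:-, f:+; rest ⊤}   OUT={d:0, f:+; rest ⊤}
  B3:   IN={d:0, f:+; rest ⊤}   OUT={b:-, d:0, f:+; rest ⊤}
  B4:   IN={d:0, f:+; rest ⊤}   OUT={b:0, c:+, d:0, e:+, f:+; rest ⊤}
  B5:   IN={b:0, c:+, d:0, e:+, f:+; rest ⊤}   OUT={b:0, c:+, d:0, e:0, f:+; rest ⊤}
  B6:   IN={b:0, c:+, d:0, e:0, f:+; rest ⊤}   OUT={b:0, d:0, f:+; rest ⊤}

Merge at B5: IN[B5] = OUT[B4] = {a: ⊤, b: 0, c: +, d: 0, e: +, f: +}
Applying B5's transfer function to that IN value gives OUT[B5] (row B5 above).

Answer: {a: ⊤, b: 0, c: +, d: 0, e: 0, f: +}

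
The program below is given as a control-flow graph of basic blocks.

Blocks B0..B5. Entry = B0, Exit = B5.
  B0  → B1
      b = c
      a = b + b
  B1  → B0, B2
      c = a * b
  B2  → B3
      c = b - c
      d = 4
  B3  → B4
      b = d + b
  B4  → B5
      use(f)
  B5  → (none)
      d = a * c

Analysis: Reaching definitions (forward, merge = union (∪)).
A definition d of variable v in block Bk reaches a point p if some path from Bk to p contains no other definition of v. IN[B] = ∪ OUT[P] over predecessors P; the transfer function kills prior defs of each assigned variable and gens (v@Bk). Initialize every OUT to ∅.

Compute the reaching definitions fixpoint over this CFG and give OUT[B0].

Per-block solution:
  B0:   IN={a@B0, b@B0, c@B1}   OUT={a@B0, b@B0, c@B1}
  B1:   IN={a@B0, b@B0, c@B1}   OUT={a@B0, b@B0, c@B1}
  B2:   IN={a@B0, b@B0, c@B1}   OUT={a@B0, b@B0, c@B2, d@B2}
  B3:   IN={a@B0, b@B0, c@B2, d@B2}   OUT={a@B0, b@B3, c@B2, d@B2}
  B4:   IN={a@B0, b@B3, c@B2, d@B2}   OUT={a@B0, b@B3, c@B2, d@B2}
  B5:   IN={a@B0, b@B3, c@B2, d@B2}   OUT={a@B0, b@B3, c@B2, d@B5}

Merge at B0 (entry node, so the boundary value {} is joined with the incoming edge(s)): IN[B0] = {} ⊔ OUT[B1] = {a@B0, b@B0, c@B1}
Applying B0's transfer function to that IN value gives OUT[B0] (row B0 above).

Answer: {a@B0, b@B0, c@B1}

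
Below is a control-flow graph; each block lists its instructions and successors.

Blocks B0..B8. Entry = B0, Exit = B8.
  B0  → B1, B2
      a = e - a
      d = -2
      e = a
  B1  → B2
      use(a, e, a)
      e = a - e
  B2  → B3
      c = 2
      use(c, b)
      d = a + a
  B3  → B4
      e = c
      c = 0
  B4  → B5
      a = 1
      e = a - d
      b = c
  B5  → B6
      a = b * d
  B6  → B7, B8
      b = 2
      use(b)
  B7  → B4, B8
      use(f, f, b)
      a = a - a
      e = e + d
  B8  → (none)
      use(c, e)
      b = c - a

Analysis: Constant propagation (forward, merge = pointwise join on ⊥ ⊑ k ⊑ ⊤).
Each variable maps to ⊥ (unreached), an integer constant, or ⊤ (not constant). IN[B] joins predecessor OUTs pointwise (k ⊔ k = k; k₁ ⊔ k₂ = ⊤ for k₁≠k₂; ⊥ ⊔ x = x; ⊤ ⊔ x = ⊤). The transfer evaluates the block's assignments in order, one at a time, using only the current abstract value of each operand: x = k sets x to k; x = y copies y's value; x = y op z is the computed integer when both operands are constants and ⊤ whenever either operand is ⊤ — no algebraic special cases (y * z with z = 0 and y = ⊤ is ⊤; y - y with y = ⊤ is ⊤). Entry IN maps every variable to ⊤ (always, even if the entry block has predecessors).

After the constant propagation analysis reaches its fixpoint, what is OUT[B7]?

Answer: {a: ⊤, b: 2, c: 0, d: ⊤, e: ⊤, f: ⊤}

Derivation:
Fixpoint table:
  B0:   IN=(all ⊤)   OUT={d:-2; rest ⊤}
  B1:   IN={d:-2; rest ⊤}   OUT={d:-2; rest ⊤}
  B2:   IN={d:-2; rest ⊤}   OUT={c:2; rest ⊤}
  B3:   IN={c:2; rest ⊤}   OUT={c:0, e:2; rest ⊤}
  B4:   IN={c:0; rest ⊤}   OUT={a:1, b:0, c:0; rest ⊤}
  B5:   IN={a:1, b:0, c:0; rest ⊤}   OUT={b:0, c:0; rest ⊤}
  B6:   IN={b:0, c:0; rest ⊤}   OUT={b:2, c:0; rest ⊤}
  B7:   IN={b:2, c:0; rest ⊤}   OUT={b:2, c:0; rest ⊤}
  B8:   IN={b:2, c:0; rest ⊤}   OUT={c:0; rest ⊤}

Merge at B7: IN[B7] = OUT[B6] = {a: ⊤, b: 2, c: 0, d: ⊤, e: ⊤, f: ⊤}
Applying B7's transfer function to that IN value gives OUT[B7] (row B7 above).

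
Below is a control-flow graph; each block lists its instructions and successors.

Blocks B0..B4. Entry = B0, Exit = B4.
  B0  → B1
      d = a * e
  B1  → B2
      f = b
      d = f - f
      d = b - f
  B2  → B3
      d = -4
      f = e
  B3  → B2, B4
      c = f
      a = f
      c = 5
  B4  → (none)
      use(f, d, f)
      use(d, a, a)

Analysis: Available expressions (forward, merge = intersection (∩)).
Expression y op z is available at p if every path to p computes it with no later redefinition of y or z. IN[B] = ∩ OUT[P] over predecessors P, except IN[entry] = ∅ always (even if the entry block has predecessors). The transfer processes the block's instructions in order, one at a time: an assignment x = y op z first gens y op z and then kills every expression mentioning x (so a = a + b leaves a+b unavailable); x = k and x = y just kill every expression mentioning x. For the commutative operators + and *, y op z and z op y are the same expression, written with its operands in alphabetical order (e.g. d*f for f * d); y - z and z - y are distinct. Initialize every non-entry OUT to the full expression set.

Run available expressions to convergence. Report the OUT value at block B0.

Per-block solution:
  B0: | IN={} | OUT={a*e}
  B1: | IN={a*e} | OUT={a*e, b-f, f-f}
  B2: | IN={} | OUT={}
  B3: | IN={} | OUT={}
  B4: | IN={} | OUT={}

B0 is the boundary node: IN[B0] = {}
Applying B0's transfer function to that IN value gives OUT[B0] (row B0 above).

Answer: {a*e}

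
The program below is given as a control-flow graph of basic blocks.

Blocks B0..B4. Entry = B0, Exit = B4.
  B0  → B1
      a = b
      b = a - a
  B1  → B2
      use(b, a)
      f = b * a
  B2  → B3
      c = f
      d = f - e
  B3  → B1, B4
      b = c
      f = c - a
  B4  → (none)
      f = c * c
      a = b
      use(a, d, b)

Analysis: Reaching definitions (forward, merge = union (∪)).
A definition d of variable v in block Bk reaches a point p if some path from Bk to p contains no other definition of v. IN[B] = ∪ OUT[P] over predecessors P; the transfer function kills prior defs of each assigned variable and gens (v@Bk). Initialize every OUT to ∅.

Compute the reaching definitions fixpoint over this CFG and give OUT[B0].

Fixpoint table:
  B0:  IN={}  OUT={a@B0, b@B0}
  B1:  IN={a@B0, b@B0, b@B3, c@B2, d@B2, f@B3}  OUT={a@B0, b@B0, b@B3, c@B2, d@B2, f@B1}
  B2:  IN={a@B0, b@B0, b@B3, c@B2, d@B2, f@B1}  OUT={a@B0, b@B0, b@B3, c@B2, d@B2, f@B1}
  B3:  IN={a@B0, b@B0, b@B3, c@B2, d@B2, f@B1}  OUT={a@B0, b@B3, c@B2, d@B2, f@B3}
  B4:  IN={a@B0, b@B3, c@B2, d@B2, f@B3}  OUT={a@B4, b@B3, c@B2, d@B2, f@B4}

B0 is the boundary node: IN[B0] = {}
Applying B0's transfer function to that IN value gives OUT[B0] (row B0 above).

Answer: {a@B0, b@B0}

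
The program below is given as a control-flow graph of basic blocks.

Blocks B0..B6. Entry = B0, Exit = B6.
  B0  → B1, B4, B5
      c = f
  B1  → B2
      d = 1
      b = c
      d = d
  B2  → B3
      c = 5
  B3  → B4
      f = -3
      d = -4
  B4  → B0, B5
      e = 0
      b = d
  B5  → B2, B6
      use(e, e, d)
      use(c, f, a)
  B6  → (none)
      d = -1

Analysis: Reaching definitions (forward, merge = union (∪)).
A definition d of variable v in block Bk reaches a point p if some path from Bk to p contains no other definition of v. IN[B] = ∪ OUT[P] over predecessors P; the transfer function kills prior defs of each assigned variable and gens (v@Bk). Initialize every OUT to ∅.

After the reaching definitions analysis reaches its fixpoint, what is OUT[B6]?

Converged values:
  B0: | IN={b@B4, c@B0, c@B2, d@B3, e@B4, f@B3} | OUT={b@B4, c@B0, d@B3, e@B4, f@B3}
  B1: | IN={b@B4, c@B0, d@B3, e@B4, f@B3} | OUT={b@B1, c@B0, d@B1, e@B4, f@B3}
  B2: | IN={b@B1, b@B4, c@B0, c@B2, d@B1, d@B3, e@B4, f@B3} | OUT={b@B1, b@B4, c@B2, d@B1, d@B3, e@B4, f@B3}
  B3: | IN={b@B1, b@B4, c@B2, d@B1, d@B3, e@B4, f@B3} | OUT={b@B1, b@B4, c@B2, d@B3, e@B4, f@B3}
  B4: | IN={b@B1, b@B4, c@B0, c@B2, d@B3, e@B4, f@B3} | OUT={b@B4, c@B0, c@B2, d@B3, e@B4, f@B3}
  B5: | IN={b@B4, c@B0, c@B2, d@B3, e@B4, f@B3} | OUT={b@B4, c@B0, c@B2, d@B3, e@B4, f@B3}
  B6: | IN={b@B4, c@B0, c@B2, d@B3, e@B4, f@B3} | OUT={b@B4, c@B0, c@B2, d@B6, e@B4, f@B3}

Merge at B6: IN[B6] = OUT[B5] = {b@B4, c@B0, c@B2, d@B3, e@B4, f@B3}
Applying B6's transfer function to that IN value gives OUT[B6] (row B6 above).

Answer: {b@B4, c@B0, c@B2, d@B6, e@B4, f@B3}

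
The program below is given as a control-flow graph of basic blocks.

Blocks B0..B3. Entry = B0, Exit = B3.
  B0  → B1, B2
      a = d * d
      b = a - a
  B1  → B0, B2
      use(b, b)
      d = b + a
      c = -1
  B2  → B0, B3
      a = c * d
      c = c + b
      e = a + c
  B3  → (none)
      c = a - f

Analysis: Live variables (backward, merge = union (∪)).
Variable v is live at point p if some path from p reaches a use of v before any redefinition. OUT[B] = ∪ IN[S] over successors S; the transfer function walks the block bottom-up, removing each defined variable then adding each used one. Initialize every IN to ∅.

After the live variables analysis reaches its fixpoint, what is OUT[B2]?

Answer: {a, c, d, f}

Derivation:
Converged values:
  B0: | IN={c, d, f} | OUT={a, b, c, d, f}
  B1: | IN={a, b, f} | OUT={b, c, d, f}
  B2: | IN={b, c, d, f} | OUT={a, c, d, f}
  B3: | IN={a, f} | OUT={}

Merge at B2: OUT[B2] = IN[B0] ⊔ IN[B3] = {a, c, d, f}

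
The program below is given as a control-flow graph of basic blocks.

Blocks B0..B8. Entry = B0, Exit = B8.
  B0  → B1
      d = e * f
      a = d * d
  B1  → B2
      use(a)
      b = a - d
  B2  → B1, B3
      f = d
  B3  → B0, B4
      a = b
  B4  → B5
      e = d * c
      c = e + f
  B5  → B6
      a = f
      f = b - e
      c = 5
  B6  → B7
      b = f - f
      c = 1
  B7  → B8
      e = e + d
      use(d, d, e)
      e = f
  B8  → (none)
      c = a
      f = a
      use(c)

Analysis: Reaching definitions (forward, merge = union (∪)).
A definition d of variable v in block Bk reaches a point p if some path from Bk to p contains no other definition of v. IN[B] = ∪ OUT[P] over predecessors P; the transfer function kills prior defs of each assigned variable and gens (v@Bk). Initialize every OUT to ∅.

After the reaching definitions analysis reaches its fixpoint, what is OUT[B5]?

Per-block solution:
  B0:  IN={a@B3, b@B1, d@B0, f@B2}  OUT={a@B0, b@B1, d@B0, f@B2}
  B1:  IN={a@B0, b@B1, d@B0, f@B2}  OUT={a@B0, b@B1, d@B0, f@B2}
  B2:  IN={a@B0, b@B1, d@B0, f@B2}  OUT={a@B0, b@B1, d@B0, f@B2}
  B3:  IN={a@B0, b@B1, d@B0, f@B2}  OUT={a@B3, b@B1, d@B0, f@B2}
  B4:  IN={a@B3, b@B1, d@B0, f@B2}  OUT={a@B3, b@B1, c@B4, d@B0, e@B4, f@B2}
  B5:  IN={a@B3, b@B1, c@B4, d@B0, e@B4, f@B2}  OUT={a@B5, b@B1, c@B5, d@B0, e@B4, f@B5}
  B6:  IN={a@B5, b@B1, c@B5, d@B0, e@B4, f@B5}  OUT={a@B5, b@B6, c@B6, d@B0, e@B4, f@B5}
  B7:  IN={a@B5, b@B6, c@B6, d@B0, e@B4, f@B5}  OUT={a@B5, b@B6, c@B6, d@B0, e@B7, f@B5}
  B8:  IN={a@B5, b@B6, c@B6, d@B0, e@B7, f@B5}  OUT={a@B5, b@B6, c@B8, d@B0, e@B7, f@B8}

Merge at B5: IN[B5] = OUT[B4] = {a@B3, b@B1, c@B4, d@B0, e@B4, f@B2}
Applying B5's transfer function to that IN value gives OUT[B5] (row B5 above).

Answer: {a@B5, b@B1, c@B5, d@B0, e@B4, f@B5}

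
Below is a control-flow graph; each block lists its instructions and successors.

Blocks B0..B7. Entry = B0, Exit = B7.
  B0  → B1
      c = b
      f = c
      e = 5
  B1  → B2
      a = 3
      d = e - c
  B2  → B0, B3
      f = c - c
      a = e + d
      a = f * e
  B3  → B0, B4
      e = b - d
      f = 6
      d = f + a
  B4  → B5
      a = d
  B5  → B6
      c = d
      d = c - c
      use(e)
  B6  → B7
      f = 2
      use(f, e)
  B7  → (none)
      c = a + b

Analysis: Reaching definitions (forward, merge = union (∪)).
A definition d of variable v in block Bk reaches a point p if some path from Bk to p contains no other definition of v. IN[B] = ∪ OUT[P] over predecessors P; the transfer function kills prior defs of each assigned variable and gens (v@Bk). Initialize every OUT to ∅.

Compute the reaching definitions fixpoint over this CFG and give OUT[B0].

Answer: {a@B2, c@B0, d@B1, d@B3, e@B0, f@B0}

Derivation:
Converged values:
  B0:   IN={a@B2, c@B0, d@B1, d@B3, e@B0, e@B3, f@B2, f@B3}   OUT={a@B2, c@B0, d@B1, d@B3, e@B0, f@B0}
  B1:   IN={a@B2, c@B0, d@B1, d@B3, e@B0, f@B0}   OUT={a@B1, c@B0, d@B1, e@B0, f@B0}
  B2:   IN={a@B1, c@B0, d@B1, e@B0, f@B0}   OUT={a@B2, c@B0, d@B1, e@B0, f@B2}
  B3:   IN={a@B2, c@B0, d@B1, e@B0, f@B2}   OUT={a@B2, c@B0, d@B3, e@B3, f@B3}
  B4:   IN={a@B2, c@B0, d@B3, e@B3, f@B3}   OUT={a@B4, c@B0, d@B3, e@B3, f@B3}
  B5:   IN={a@B4, c@B0, d@B3, e@B3, f@B3}   OUT={a@B4, c@B5, d@B5, e@B3, f@B3}
  B6:   IN={a@B4, c@B5, d@B5, e@B3, f@B3}   OUT={a@B4, c@B5, d@B5, e@B3, f@B6}
  B7:   IN={a@B4, c@B5, d@B5, e@B3, f@B6}   OUT={a@B4, c@B7, d@B5, e@B3, f@B6}

Merge at B0 (entry node, so the boundary value {} is joined with the incoming edge(s)): IN[B0] = {} ⊔ OUT[B2] ⊔ OUT[B3] = {a@B2, c@B0, d@B1, d@B3, e@B0, e@B3, f@B2, f@B3}
Applying B0's transfer function to that IN value gives OUT[B0] (row B0 above).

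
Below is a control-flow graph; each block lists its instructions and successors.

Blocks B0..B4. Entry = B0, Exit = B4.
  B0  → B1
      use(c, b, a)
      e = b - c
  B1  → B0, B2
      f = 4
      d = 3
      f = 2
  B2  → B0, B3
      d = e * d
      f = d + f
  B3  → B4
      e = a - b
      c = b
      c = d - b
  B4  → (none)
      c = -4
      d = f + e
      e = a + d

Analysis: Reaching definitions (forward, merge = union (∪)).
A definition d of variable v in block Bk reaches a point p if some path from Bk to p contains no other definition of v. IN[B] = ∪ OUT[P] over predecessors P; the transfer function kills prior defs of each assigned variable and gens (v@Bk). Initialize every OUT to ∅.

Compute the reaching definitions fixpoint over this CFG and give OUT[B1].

Per-block solution:
  B0:  IN={d@B1, d@B2, e@B0, f@B1, f@B2}  OUT={d@B1, d@B2, e@B0, f@B1, f@B2}
  B1:  IN={d@B1, d@B2, e@B0, f@B1, f@B2}  OUT={d@B1, e@B0, f@B1}
  B2:  IN={d@B1, e@B0, f@B1}  OUT={d@B2, e@B0, f@B2}
  B3:  IN={d@B2, e@B0, f@B2}  OUT={c@B3, d@B2, e@B3, f@B2}
  B4:  IN={c@B3, d@B2, e@B3, f@B2}  OUT={c@B4, d@B4, e@B4, f@B2}

Merge at B1: IN[B1] = OUT[B0] = {d@B1, d@B2, e@B0, f@B1, f@B2}
Applying B1's transfer function to that IN value gives OUT[B1] (row B1 above).

Answer: {d@B1, e@B0, f@B1}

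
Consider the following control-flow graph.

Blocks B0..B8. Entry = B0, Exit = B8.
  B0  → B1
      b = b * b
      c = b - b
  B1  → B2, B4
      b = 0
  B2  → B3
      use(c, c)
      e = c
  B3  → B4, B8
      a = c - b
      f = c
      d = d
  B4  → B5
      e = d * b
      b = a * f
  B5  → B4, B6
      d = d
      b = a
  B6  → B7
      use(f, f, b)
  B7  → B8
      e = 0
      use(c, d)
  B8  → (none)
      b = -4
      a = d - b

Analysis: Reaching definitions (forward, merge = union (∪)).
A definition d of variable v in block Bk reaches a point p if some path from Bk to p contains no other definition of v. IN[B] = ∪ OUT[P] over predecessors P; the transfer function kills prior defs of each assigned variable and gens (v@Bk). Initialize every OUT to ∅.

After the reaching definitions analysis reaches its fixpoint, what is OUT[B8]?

Answer: {a@B8, b@B8, c@B0, d@B3, d@B5, e@B2, e@B7, f@B3}

Derivation:
Per-block solution:
  B0:  IN={}  OUT={b@B0, c@B0}
  B1:  IN={b@B0, c@B0}  OUT={b@B1, c@B0}
  B2:  IN={b@B1, c@B0}  OUT={b@B1, c@B0, e@B2}
  B3:  IN={b@B1, c@B0, e@B2}  OUT={a@B3, b@B1, c@B0, d@B3, e@B2, f@B3}
  B4:  IN={a@B3, b@B1, b@B5, c@B0, d@B3, d@B5, e@B2, e@B4, f@B3}  OUT={a@B3, b@B4, c@B0, d@B3, d@B5, e@B4, f@B3}
  B5:  IN={a@B3, b@B4, c@B0, d@B3, d@B5, e@B4, f@B3}  OUT={a@B3, b@B5, c@B0, d@B5, e@B4, f@B3}
  B6:  IN={a@B3, b@B5, c@B0, d@B5, e@B4, f@B3}  OUT={a@B3, b@B5, c@B0, d@B5, e@B4, f@B3}
  B7:  IN={a@B3, b@B5, c@B0, d@B5, e@B4, f@B3}  OUT={a@B3, b@B5, c@B0, d@B5, e@B7, f@B3}
  B8:  IN={a@B3, b@B1, b@B5, c@B0, d@B3, d@B5, e@B2, e@B7, f@B3}  OUT={a@B8, b@B8, c@B0, d@B3, d@B5, e@B2, e@B7, f@B3}

Merge at B8: IN[B8] = OUT[B3] ⊔ OUT[B7] = {a@B3, b@B1, b@B5, c@B0, d@B3, d@B5, e@B2, e@B7, f@B3}
Applying B8's transfer function to that IN value gives OUT[B8] (row B8 above).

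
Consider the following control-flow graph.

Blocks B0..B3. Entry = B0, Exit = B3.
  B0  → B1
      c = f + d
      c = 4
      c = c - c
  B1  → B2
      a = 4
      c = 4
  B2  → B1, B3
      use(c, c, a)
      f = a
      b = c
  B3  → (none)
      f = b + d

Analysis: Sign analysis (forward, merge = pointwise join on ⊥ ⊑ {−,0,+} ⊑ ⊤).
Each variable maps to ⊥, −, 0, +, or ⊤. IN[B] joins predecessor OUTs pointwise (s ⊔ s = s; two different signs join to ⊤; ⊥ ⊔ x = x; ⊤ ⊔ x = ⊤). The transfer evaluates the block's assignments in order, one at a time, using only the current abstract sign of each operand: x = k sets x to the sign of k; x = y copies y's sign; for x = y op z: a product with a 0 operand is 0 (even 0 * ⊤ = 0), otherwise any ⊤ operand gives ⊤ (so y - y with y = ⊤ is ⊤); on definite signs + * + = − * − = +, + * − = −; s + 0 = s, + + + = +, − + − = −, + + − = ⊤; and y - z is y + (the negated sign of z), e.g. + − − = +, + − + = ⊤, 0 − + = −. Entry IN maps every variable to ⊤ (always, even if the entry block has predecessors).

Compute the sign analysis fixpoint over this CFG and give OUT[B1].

Per-block solution:
  B0: | IN=(all ⊤) | OUT=(all ⊤)
  B1: | IN=(all ⊤) | OUT={a:+, c:+; rest ⊤}
  B2: | IN={a:+, c:+; rest ⊤} | OUT={a:+, b:+, c:+, f:+; rest ⊤}
  B3: | IN={a:+, b:+, c:+, f:+; rest ⊤} | OUT={a:+, b:+, c:+; rest ⊤}

Merge at B1: IN[B1] = OUT[B0] ⊔ OUT[B2] = {a: ⊤, b: ⊤, c: ⊤, d: ⊤, e: ⊤, f: ⊤}
Applying B1's transfer function to that IN value gives OUT[B1] (row B1 above).

Answer: {a: +, b: ⊤, c: +, d: ⊤, e: ⊤, f: ⊤}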